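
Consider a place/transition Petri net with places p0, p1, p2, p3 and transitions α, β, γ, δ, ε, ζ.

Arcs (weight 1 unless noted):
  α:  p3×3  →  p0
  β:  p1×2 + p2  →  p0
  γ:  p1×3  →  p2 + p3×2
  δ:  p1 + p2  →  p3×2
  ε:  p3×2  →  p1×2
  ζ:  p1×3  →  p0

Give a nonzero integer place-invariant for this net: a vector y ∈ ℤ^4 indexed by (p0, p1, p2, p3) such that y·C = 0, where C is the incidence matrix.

Incidence matrix C (rows=places, cols=transitions):
        α    β    γ    δ    ε    ζ
   p0   1    1    0    0    0    1
   p1   0   -2   -3   -1    2   -3
   p2   0   -1    1   -1    0    0
   p3  -3    0    2    2   -2    0

Candidate y = [3, 1, 1, 1]; check y·C column-wise:
  col α: 3·1 + 1·0 + 1·0 + 1·-3 = 0
  col β: 3·1 + 1·-2 + 1·-1 + 1·0 = 0
  col γ: 3·0 + 1·-3 + 1·1 + 1·2 = 0
  col δ: 3·0 + 1·-1 + 1·-1 + 1·2 = 0
  col ε: 3·0 + 1·2 + 1·0 + 1·-2 = 0
  col ζ: 3·1 + 1·-3 + 1·0 + 1·0 = 0

y = (p0:3, p1:1, p2:1, p3:1)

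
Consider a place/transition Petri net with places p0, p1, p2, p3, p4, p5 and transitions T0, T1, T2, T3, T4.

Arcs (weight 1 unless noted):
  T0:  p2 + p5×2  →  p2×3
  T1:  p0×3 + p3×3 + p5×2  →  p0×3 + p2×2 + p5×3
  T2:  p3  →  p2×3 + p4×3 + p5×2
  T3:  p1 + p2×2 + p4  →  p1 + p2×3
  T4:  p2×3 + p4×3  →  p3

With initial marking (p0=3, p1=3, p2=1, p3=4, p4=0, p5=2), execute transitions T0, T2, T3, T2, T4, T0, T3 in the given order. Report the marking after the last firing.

(p0=3, p1=3, p2=10, p3=3, p4=1, p5=2)

step 1: fire T0:  (p0=3, p1=3, p2=1, p3=4, p4=0, p5=2) → (p0=3, p1=3, p2=3, p3=4, p4=0, p5=0)
step 2: fire T2:  (p0=3, p1=3, p2=3, p3=4, p4=0, p5=0) → (p0=3, p1=3, p2=6, p3=3, p4=3, p5=2)
step 3: fire T3:  (p0=3, p1=3, p2=6, p3=3, p4=3, p5=2) → (p0=3, p1=3, p2=7, p3=3, p4=2, p5=2)
step 4: fire T2:  (p0=3, p1=3, p2=7, p3=3, p4=2, p5=2) → (p0=3, p1=3, p2=10, p3=2, p4=5, p5=4)
step 5: fire T4:  (p0=3, p1=3, p2=10, p3=2, p4=5, p5=4) → (p0=3, p1=3, p2=7, p3=3, p4=2, p5=4)
step 6: fire T0:  (p0=3, p1=3, p2=7, p3=3, p4=2, p5=4) → (p0=3, p1=3, p2=9, p3=3, p4=2, p5=2)
step 7: fire T3:  (p0=3, p1=3, p2=9, p3=3, p4=2, p5=2) → (p0=3, p1=3, p2=10, p3=3, p4=1, p5=2)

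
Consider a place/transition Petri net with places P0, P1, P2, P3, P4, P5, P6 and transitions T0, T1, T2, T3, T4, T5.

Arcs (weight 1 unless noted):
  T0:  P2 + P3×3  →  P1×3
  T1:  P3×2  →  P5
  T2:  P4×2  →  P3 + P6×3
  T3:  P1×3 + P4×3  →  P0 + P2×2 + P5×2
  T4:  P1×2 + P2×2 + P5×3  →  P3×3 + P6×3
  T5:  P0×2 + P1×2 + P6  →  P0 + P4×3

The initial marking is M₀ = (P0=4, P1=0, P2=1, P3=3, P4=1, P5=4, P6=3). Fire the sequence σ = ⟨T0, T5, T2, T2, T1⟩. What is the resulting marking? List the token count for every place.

(P0=3, P1=1, P2=0, P3=0, P4=0, P5=5, P6=8)

step 1: fire T0:  (P0=4, P1=0, P2=1, P3=3, P4=1, P5=4, P6=3) → (P0=4, P1=3, P2=0, P3=0, P4=1, P5=4, P6=3)
step 2: fire T5:  (P0=4, P1=3, P2=0, P3=0, P4=1, P5=4, P6=3) → (P0=3, P1=1, P2=0, P3=0, P4=4, P5=4, P6=2)
step 3: fire T2:  (P0=3, P1=1, P2=0, P3=0, P4=4, P5=4, P6=2) → (P0=3, P1=1, P2=0, P3=1, P4=2, P5=4, P6=5)
step 4: fire T2:  (P0=3, P1=1, P2=0, P3=1, P4=2, P5=4, P6=5) → (P0=3, P1=1, P2=0, P3=2, P4=0, P5=4, P6=8)
step 5: fire T1:  (P0=3, P1=1, P2=0, P3=2, P4=0, P5=4, P6=8) → (P0=3, P1=1, P2=0, P3=0, P4=0, P5=5, P6=8)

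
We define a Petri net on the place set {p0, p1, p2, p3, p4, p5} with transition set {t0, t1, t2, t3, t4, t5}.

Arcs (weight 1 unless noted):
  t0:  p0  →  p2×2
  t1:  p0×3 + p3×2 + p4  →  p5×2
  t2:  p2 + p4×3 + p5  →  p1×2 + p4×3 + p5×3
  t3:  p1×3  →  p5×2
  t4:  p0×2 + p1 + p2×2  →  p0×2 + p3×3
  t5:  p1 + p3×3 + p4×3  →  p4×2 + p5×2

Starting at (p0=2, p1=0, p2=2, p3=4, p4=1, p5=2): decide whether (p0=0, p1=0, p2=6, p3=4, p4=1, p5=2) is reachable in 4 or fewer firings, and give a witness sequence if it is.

step 1: fire t0:  (p0=2, p1=0, p2=2, p3=4, p4=1, p5=2) → (p0=1, p1=0, p2=4, p3=4, p4=1, p5=2)
step 2: fire t0:  (p0=1, p1=0, p2=4, p3=4, p4=1, p5=2) → (p0=0, p1=0, p2=6, p3=4, p4=1, p5=2)

YES — reachable via ⟨t0, t0⟩ (2 firings)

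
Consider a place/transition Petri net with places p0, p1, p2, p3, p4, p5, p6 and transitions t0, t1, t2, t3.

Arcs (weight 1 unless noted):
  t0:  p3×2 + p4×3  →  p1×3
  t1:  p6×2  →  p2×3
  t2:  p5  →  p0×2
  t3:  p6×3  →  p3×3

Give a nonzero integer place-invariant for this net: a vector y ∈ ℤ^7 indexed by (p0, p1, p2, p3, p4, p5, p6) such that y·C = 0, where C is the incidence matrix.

Incidence matrix C (rows=places, cols=transitions):
       t0   t1   t2   t3
   p0   0    0    2    0
   p1   3    0    0    0
   p2   0    3    0    0
   p3  -2    0    0    3
   p4  -3    0    0    0
   p5   0    0   -1    0
   p6   0   -2    0   -3

Candidate y = [0, 1, 0, 0, 1, 0, 0]; check y·C column-wise:
  col t0: 1·3 + 0·-2 + 1·-3 = 0
  col t1: 1·0 + 0·3 + 1·0 + 0·-2 = 0
  col t2: 0·2 + 1·0 + 1·0 + 0·-1 = 0
  col t3: 1·0 + 0·3 + 1·0 + 0·-3 = 0

y = (p0:0, p1:1, p2:0, p3:0, p4:1, p5:0, p6:0)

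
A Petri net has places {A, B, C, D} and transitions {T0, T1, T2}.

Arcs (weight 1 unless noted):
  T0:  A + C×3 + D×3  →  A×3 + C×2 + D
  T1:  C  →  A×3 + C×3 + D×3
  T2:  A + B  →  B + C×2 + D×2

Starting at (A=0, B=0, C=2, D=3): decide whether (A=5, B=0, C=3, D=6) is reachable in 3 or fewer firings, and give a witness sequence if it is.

NO — not reachable within 3 firings

depth 0: 1 marking
depth 1: 2 markings reached so far
depth 2: 4 markings reached so far
depth 3: 7 markings reached so far
target is not among the 7 markings reachable within 3 steps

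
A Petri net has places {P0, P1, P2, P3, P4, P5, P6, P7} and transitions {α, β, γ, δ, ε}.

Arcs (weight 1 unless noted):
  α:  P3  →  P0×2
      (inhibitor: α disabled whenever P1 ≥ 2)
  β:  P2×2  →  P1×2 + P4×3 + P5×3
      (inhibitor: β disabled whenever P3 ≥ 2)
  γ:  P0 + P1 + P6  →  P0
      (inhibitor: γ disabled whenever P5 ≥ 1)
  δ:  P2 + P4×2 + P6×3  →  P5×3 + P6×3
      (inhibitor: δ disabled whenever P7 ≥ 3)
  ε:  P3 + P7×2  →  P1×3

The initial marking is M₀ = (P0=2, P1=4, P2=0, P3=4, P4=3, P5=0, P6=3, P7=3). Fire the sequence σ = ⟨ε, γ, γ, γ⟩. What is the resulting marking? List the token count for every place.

step 1: fire ε:  (P0=2, P1=4, P2=0, P3=4, P4=3, P5=0, P6=3, P7=3) → (P0=2, P1=7, P2=0, P3=3, P4=3, P5=0, P6=3, P7=1)
step 2: fire γ:  (P0=2, P1=7, P2=0, P3=3, P4=3, P5=0, P6=3, P7=1) → (P0=2, P1=6, P2=0, P3=3, P4=3, P5=0, P6=2, P7=1)
step 3: fire γ:  (P0=2, P1=6, P2=0, P3=3, P4=3, P5=0, P6=2, P7=1) → (P0=2, P1=5, P2=0, P3=3, P4=3, P5=0, P6=1, P7=1)
step 4: fire γ:  (P0=2, P1=5, P2=0, P3=3, P4=3, P5=0, P6=1, P7=1) → (P0=2, P1=4, P2=0, P3=3, P4=3, P5=0, P6=0, P7=1)

(P0=2, P1=4, P2=0, P3=3, P4=3, P5=0, P6=0, P7=1)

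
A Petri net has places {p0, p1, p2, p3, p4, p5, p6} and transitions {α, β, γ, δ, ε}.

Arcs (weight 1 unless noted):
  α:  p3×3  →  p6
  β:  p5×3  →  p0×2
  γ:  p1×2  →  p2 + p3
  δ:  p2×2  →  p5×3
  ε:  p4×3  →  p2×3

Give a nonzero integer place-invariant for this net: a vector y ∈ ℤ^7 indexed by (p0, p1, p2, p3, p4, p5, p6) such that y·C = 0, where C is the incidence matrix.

Incidence matrix C (rows=places, cols=transitions):
        α    β    γ    δ    ε
   p0   0    2    0    0    0
   p1   0    0   -2    0    0
   p2   0    0    1   -2    3
   p3  -3    0    1    0    0
   p4   0    0    0    0   -3
   p5   0   -3    0    3    0
   p6   1    0    0    0    0

Candidate y = [6, 3, 6, 0, 6, 4, 0]; check y·C column-wise:
  col α: 6·0 + 3·0 + 6·0 + 0·-3 + 6·0 + 4·0 + 0·1 = 0
  col β: 6·2 + 3·0 + 6·0 + 6·0 + 4·-3 = 0
  col γ: 6·0 + 3·-2 + 6·1 + 0·1 + 6·0 + 4·0 = 0
  col δ: 6·0 + 3·0 + 6·-2 + 6·0 + 4·3 = 0
  col ε: 6·0 + 3·0 + 6·3 + 6·-3 + 4·0 = 0

y = (p0:6, p1:3, p2:6, p3:0, p4:6, p5:4, p6:0)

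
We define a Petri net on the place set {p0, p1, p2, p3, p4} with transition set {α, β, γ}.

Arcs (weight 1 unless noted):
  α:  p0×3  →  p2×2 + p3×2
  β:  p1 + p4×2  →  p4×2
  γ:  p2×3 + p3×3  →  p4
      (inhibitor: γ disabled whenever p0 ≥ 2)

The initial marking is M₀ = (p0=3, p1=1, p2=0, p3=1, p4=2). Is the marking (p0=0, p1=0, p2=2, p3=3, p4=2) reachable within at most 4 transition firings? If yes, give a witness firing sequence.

YES — reachable via ⟨α, β⟩ (2 firings)

step 1: fire α:  (p0=3, p1=1, p2=0, p3=1, p4=2) → (p0=0, p1=1, p2=2, p3=3, p4=2)
step 2: fire β:  (p0=0, p1=1, p2=2, p3=3, p4=2) → (p0=0, p1=0, p2=2, p3=3, p4=2)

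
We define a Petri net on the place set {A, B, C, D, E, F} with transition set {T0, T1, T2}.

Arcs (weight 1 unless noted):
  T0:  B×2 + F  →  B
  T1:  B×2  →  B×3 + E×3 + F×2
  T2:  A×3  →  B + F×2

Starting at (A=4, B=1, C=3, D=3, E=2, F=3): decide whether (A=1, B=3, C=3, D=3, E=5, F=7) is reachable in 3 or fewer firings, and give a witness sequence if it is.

YES — reachable via ⟨T2, T1⟩ (2 firings)

step 1: fire T2:  (A=4, B=1, C=3, D=3, E=2, F=3) → (A=1, B=2, C=3, D=3, E=2, F=5)
step 2: fire T1:  (A=1, B=2, C=3, D=3, E=2, F=5) → (A=1, B=3, C=3, D=3, E=5, F=7)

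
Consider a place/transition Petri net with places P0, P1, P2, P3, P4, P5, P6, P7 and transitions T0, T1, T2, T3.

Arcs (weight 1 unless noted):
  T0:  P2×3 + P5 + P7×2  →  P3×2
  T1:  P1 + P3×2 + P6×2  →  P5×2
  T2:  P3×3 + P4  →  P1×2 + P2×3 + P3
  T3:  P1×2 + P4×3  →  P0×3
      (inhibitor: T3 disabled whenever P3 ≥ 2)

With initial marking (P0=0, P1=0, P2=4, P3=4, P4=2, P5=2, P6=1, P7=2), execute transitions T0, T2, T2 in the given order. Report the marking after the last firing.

step 1: fire T0:  (P0=0, P1=0, P2=4, P3=4, P4=2, P5=2, P6=1, P7=2) → (P0=0, P1=0, P2=1, P3=6, P4=2, P5=1, P6=1, P7=0)
step 2: fire T2:  (P0=0, P1=0, P2=1, P3=6, P4=2, P5=1, P6=1, P7=0) → (P0=0, P1=2, P2=4, P3=4, P4=1, P5=1, P6=1, P7=0)
step 3: fire T2:  (P0=0, P1=2, P2=4, P3=4, P4=1, P5=1, P6=1, P7=0) → (P0=0, P1=4, P2=7, P3=2, P4=0, P5=1, P6=1, P7=0)

(P0=0, P1=4, P2=7, P3=2, P4=0, P5=1, P6=1, P7=0)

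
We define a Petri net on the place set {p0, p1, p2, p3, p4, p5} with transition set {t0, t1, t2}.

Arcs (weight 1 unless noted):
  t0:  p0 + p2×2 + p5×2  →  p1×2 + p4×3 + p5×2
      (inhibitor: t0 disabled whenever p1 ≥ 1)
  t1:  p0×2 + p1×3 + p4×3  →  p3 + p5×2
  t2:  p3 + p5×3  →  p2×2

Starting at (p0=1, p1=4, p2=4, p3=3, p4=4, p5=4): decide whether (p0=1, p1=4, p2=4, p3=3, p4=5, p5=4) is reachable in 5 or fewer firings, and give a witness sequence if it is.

NO — not reachable within 5 firings

depth 0: 1 marking
depth 1: 2 markings reached so far
depth 2: 2 markings reached so far
(frontier empty at depth 2; search complete)
target is not among the 2 markings reachable within 5 steps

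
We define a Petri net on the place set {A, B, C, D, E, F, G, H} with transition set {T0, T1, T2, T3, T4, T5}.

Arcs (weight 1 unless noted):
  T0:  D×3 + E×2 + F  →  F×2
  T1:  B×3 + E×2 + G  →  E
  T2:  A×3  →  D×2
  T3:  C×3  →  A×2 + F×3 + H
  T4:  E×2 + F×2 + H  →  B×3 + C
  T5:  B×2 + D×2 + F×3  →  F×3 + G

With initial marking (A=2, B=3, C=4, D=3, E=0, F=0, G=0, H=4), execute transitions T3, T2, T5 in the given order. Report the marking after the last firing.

(A=1, B=1, C=1, D=3, E=0, F=3, G=1, H=5)

step 1: fire T3:  (A=2, B=3, C=4, D=3, E=0, F=0, G=0, H=4) → (A=4, B=3, C=1, D=3, E=0, F=3, G=0, H=5)
step 2: fire T2:  (A=4, B=3, C=1, D=3, E=0, F=3, G=0, H=5) → (A=1, B=3, C=1, D=5, E=0, F=3, G=0, H=5)
step 3: fire T5:  (A=1, B=3, C=1, D=5, E=0, F=3, G=0, H=5) → (A=1, B=1, C=1, D=3, E=0, F=3, G=1, H=5)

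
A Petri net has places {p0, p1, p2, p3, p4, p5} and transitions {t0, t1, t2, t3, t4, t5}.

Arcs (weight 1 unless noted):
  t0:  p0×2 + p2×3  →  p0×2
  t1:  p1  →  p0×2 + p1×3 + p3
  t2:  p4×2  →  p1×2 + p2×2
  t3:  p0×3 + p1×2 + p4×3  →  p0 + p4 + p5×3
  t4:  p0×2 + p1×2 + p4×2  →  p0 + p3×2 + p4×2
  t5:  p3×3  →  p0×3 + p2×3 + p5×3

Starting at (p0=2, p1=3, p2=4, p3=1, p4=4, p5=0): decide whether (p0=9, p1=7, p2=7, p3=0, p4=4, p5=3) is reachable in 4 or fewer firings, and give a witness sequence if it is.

step 1: fire t1:  (p0=2, p1=3, p2=4, p3=1, p4=4, p5=0) → (p0=4, p1=5, p2=4, p3=2, p4=4, p5=0)
step 2: fire t1:  (p0=4, p1=5, p2=4, p3=2, p4=4, p5=0) → (p0=6, p1=7, p2=4, p3=3, p4=4, p5=0)
step 3: fire t5:  (p0=6, p1=7, p2=4, p3=3, p4=4, p5=0) → (p0=9, p1=7, p2=7, p3=0, p4=4, p5=3)

YES — reachable via ⟨t1, t1, t5⟩ (3 firings)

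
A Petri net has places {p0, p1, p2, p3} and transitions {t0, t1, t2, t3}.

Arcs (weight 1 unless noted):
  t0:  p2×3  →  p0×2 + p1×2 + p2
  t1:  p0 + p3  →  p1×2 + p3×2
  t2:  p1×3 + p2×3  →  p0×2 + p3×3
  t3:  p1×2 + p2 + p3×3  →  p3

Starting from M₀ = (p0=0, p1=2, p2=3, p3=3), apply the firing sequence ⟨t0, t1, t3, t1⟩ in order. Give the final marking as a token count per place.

step 1: fire t0:  (p0=0, p1=2, p2=3, p3=3) → (p0=2, p1=4, p2=1, p3=3)
step 2: fire t1:  (p0=2, p1=4, p2=1, p3=3) → (p0=1, p1=6, p2=1, p3=4)
step 3: fire t3:  (p0=1, p1=6, p2=1, p3=4) → (p0=1, p1=4, p2=0, p3=2)
step 4: fire t1:  (p0=1, p1=4, p2=0, p3=2) → (p0=0, p1=6, p2=0, p3=3)

(p0=0, p1=6, p2=0, p3=3)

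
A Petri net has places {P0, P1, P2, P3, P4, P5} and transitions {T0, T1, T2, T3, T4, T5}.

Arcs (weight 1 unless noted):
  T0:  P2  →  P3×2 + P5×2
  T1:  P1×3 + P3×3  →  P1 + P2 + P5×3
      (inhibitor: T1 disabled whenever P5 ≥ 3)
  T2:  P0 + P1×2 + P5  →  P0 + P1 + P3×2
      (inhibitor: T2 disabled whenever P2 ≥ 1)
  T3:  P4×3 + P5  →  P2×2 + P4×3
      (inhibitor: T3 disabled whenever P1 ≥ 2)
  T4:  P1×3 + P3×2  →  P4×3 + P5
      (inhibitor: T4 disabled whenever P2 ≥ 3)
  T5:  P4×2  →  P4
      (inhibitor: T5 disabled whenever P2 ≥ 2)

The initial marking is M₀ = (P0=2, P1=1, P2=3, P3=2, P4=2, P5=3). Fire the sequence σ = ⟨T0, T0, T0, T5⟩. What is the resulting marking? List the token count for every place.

(P0=2, P1=1, P2=0, P3=8, P4=1, P5=9)

step 1: fire T0:  (P0=2, P1=1, P2=3, P3=2, P4=2, P5=3) → (P0=2, P1=1, P2=2, P3=4, P4=2, P5=5)
step 2: fire T0:  (P0=2, P1=1, P2=2, P3=4, P4=2, P5=5) → (P0=2, P1=1, P2=1, P3=6, P4=2, P5=7)
step 3: fire T0:  (P0=2, P1=1, P2=1, P3=6, P4=2, P5=7) → (P0=2, P1=1, P2=0, P3=8, P4=2, P5=9)
step 4: fire T5:  (P0=2, P1=1, P2=0, P3=8, P4=2, P5=9) → (P0=2, P1=1, P2=0, P3=8, P4=1, P5=9)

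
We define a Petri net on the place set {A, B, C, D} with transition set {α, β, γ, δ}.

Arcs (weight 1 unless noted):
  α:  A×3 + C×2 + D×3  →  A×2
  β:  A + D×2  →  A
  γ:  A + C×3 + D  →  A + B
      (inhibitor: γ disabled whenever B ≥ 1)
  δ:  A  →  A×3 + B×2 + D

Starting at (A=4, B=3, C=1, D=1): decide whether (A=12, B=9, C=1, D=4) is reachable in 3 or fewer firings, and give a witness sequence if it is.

NO — not reachable within 3 firings

depth 0: 1 marking
depth 1: 2 markings reached so far
depth 2: 4 markings reached so far
depth 3: 6 markings reached so far
target is not among the 6 markings reachable within 3 steps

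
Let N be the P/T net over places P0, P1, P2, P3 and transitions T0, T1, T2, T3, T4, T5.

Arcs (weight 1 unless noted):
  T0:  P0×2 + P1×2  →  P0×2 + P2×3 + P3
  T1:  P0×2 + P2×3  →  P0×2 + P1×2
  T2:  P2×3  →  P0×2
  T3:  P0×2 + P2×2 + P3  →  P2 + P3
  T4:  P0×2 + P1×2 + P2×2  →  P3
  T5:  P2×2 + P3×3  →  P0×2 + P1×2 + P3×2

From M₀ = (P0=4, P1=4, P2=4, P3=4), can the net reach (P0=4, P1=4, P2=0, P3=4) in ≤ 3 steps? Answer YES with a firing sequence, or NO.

YES — reachable via ⟨T3, T2⟩ (2 firings)

step 1: fire T3:  (P0=4, P1=4, P2=4, P3=4) → (P0=2, P1=4, P2=3, P3=4)
step 2: fire T2:  (P0=2, P1=4, P2=3, P3=4) → (P0=4, P1=4, P2=0, P3=4)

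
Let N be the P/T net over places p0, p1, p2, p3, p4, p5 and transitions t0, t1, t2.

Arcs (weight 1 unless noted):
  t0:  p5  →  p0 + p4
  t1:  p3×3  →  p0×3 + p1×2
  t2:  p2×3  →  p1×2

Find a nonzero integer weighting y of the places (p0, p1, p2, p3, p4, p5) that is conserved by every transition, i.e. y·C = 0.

Incidence matrix C (rows=places, cols=transitions):
       t0   t1   t2
   p0   1    3    0
   p1   0    2    2
   p2   0    0   -3
   p3   0   -3    0
   p4   1    0    0
   p5  -1    0    0

Candidate y = [0, 3, 2, 2, 0, 0]; check y·C column-wise:
  col t0: 0·1 + 3·0 + 2·0 + 2·0 + 0·1 + 0·-1 = 0
  col t1: 0·3 + 3·2 + 2·0 + 2·-3 = 0
  col t2: 3·2 + 2·-3 + 2·0 = 0

y = (p0:0, p1:3, p2:2, p3:2, p4:0, p5:0)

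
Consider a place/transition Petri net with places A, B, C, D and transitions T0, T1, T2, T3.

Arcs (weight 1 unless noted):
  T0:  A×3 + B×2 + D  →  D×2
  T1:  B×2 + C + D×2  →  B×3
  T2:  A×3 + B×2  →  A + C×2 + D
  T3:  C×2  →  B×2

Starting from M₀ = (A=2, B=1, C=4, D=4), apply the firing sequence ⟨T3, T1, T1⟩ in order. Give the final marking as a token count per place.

(A=2, B=5, C=0, D=0)

step 1: fire T3:  (A=2, B=1, C=4, D=4) → (A=2, B=3, C=2, D=4)
step 2: fire T1:  (A=2, B=3, C=2, D=4) → (A=2, B=4, C=1, D=2)
step 3: fire T1:  (A=2, B=4, C=1, D=2) → (A=2, B=5, C=0, D=0)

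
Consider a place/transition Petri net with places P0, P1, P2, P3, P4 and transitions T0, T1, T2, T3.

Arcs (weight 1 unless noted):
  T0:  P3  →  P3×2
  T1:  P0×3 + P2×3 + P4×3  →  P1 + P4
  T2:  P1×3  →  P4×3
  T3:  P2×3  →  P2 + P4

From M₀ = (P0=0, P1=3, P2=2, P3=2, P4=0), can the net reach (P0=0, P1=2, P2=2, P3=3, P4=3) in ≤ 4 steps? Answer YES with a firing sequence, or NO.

NO — not reachable within 4 firings

depth 0: 1 marking
depth 1: 3 markings reached so far
depth 2: 5 markings reached so far
depth 3: 7 markings reached so far
depth 4: 9 markings reached so far
target is not among the 9 markings reachable within 4 steps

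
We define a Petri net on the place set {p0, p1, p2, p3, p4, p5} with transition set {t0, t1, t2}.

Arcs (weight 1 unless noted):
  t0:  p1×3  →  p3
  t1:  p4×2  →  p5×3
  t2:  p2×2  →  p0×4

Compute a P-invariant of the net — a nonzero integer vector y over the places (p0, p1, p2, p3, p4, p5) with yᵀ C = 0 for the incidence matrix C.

Incidence matrix C (rows=places, cols=transitions):
       t0   t1   t2
   p0   0    0    4
   p1  -3    0    0
   p2   0    0   -2
   p3   1    0    0
   p4   0   -2    0
   p5   0    3    0

Candidate y = [1, 0, 2, 0, 0, 0]; check y·C column-wise:
  col t0: 1·0 + 0·-3 + 2·0 + 0·1 = 0
  col t1: 1·0 + 2·0 + 0·-2 + 0·3 = 0
  col t2: 1·4 + 2·-2 = 0

y = (p0:1, p1:0, p2:2, p3:0, p4:0, p5:0)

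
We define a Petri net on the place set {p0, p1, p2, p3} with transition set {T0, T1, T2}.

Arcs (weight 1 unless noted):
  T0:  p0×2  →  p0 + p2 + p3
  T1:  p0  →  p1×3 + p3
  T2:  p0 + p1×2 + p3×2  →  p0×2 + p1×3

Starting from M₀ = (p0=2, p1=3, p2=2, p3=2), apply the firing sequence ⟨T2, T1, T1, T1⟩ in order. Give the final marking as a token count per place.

step 1: fire T2:  (p0=2, p1=3, p2=2, p3=2) → (p0=3, p1=4, p2=2, p3=0)
step 2: fire T1:  (p0=3, p1=4, p2=2, p3=0) → (p0=2, p1=7, p2=2, p3=1)
step 3: fire T1:  (p0=2, p1=7, p2=2, p3=1) → (p0=1, p1=10, p2=2, p3=2)
step 4: fire T1:  (p0=1, p1=10, p2=2, p3=2) → (p0=0, p1=13, p2=2, p3=3)

(p0=0, p1=13, p2=2, p3=3)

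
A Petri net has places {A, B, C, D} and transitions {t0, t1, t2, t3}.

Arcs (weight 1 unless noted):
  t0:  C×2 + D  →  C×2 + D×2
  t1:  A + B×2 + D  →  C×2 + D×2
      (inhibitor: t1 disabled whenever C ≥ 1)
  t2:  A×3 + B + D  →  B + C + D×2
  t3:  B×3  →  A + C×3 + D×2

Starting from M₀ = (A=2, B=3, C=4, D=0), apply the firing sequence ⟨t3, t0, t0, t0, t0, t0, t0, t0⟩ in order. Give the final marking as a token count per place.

step 1: fire t3:  (A=2, B=3, C=4, D=0) → (A=3, B=0, C=7, D=2)
step 2: fire t0:  (A=3, B=0, C=7, D=2) → (A=3, B=0, C=7, D=3)
step 3: fire t0:  (A=3, B=0, C=7, D=3) → (A=3, B=0, C=7, D=4)
step 4: fire t0:  (A=3, B=0, C=7, D=4) → (A=3, B=0, C=7, D=5)
step 5: fire t0:  (A=3, B=0, C=7, D=5) → (A=3, B=0, C=7, D=6)
step 6: fire t0:  (A=3, B=0, C=7, D=6) → (A=3, B=0, C=7, D=7)
step 7: fire t0:  (A=3, B=0, C=7, D=7) → (A=3, B=0, C=7, D=8)
step 8: fire t0:  (A=3, B=0, C=7, D=8) → (A=3, B=0, C=7, D=9)

(A=3, B=0, C=7, D=9)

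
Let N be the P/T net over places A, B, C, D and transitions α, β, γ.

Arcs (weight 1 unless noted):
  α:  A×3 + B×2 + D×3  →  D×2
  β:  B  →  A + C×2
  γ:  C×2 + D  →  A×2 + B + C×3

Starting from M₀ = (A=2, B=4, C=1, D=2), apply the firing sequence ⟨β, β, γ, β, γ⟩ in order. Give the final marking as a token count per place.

step 1: fire β:  (A=2, B=4, C=1, D=2) → (A=3, B=3, C=3, D=2)
step 2: fire β:  (A=3, B=3, C=3, D=2) → (A=4, B=2, C=5, D=2)
step 3: fire γ:  (A=4, B=2, C=5, D=2) → (A=6, B=3, C=6, D=1)
step 4: fire β:  (A=6, B=3, C=6, D=1) → (A=7, B=2, C=8, D=1)
step 5: fire γ:  (A=7, B=2, C=8, D=1) → (A=9, B=3, C=9, D=0)

(A=9, B=3, C=9, D=0)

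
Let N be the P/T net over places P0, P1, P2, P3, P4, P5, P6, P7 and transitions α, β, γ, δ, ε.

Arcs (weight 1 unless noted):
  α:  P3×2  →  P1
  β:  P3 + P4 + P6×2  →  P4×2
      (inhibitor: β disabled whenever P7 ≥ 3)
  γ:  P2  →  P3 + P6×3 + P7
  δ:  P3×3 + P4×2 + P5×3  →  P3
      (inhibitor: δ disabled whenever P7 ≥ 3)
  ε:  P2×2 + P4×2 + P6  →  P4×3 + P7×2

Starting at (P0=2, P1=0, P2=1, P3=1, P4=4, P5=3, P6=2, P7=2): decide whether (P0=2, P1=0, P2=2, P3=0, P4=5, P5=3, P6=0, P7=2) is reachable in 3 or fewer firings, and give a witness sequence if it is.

depth 0: 1 marking
depth 1: 3 markings reached so far
depth 2: 5 markings reached so far
depth 3: 5 markings reached so far
(frontier empty at depth 3; search complete)
target is not among the 5 markings reachable within 3 steps

NO — not reachable within 3 firings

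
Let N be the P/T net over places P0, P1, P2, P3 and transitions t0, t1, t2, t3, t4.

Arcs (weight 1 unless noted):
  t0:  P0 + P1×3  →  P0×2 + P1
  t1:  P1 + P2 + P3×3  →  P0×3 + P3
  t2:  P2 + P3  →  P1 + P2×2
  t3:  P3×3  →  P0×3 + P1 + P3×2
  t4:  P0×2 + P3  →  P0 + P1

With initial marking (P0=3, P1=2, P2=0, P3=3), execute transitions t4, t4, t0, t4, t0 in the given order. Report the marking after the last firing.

step 1: fire t4:  (P0=3, P1=2, P2=0, P3=3) → (P0=2, P1=3, P2=0, P3=2)
step 2: fire t4:  (P0=2, P1=3, P2=0, P3=2) → (P0=1, P1=4, P2=0, P3=1)
step 3: fire t0:  (P0=1, P1=4, P2=0, P3=1) → (P0=2, P1=2, P2=0, P3=1)
step 4: fire t4:  (P0=2, P1=2, P2=0, P3=1) → (P0=1, P1=3, P2=0, P3=0)
step 5: fire t0:  (P0=1, P1=3, P2=0, P3=0) → (P0=2, P1=1, P2=0, P3=0)

(P0=2, P1=1, P2=0, P3=0)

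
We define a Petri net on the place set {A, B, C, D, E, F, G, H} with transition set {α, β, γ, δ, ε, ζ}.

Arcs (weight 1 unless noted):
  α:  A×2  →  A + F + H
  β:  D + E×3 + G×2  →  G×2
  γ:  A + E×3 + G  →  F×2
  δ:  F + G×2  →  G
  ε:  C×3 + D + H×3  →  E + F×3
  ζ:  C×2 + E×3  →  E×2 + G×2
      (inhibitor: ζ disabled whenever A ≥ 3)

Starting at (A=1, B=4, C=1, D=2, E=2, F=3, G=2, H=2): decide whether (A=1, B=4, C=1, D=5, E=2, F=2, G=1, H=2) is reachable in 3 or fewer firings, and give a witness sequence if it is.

NO — not reachable within 3 firings

depth 0: 1 marking
depth 1: 2 markings reached so far
depth 2: 2 markings reached so far
(frontier empty at depth 2; search complete)
target is not among the 2 markings reachable within 3 steps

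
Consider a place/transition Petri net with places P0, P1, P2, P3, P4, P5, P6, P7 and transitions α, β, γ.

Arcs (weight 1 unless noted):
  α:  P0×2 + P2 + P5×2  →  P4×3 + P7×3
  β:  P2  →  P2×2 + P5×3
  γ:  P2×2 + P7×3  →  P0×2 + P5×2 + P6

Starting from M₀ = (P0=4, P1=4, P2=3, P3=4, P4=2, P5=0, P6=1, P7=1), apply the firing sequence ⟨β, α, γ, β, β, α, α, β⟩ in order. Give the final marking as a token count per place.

step 1: fire β:  (P0=4, P1=4, P2=3, P3=4, P4=2, P5=0, P6=1, P7=1) → (P0=4, P1=4, P2=4, P3=4, P4=2, P5=3, P6=1, P7=1)
step 2: fire α:  (P0=4, P1=4, P2=4, P3=4, P4=2, P5=3, P6=1, P7=1) → (P0=2, P1=4, P2=3, P3=4, P4=5, P5=1, P6=1, P7=4)
step 3: fire γ:  (P0=2, P1=4, P2=3, P3=4, P4=5, P5=1, P6=1, P7=4) → (P0=4, P1=4, P2=1, P3=4, P4=5, P5=3, P6=2, P7=1)
step 4: fire β:  (P0=4, P1=4, P2=1, P3=4, P4=5, P5=3, P6=2, P7=1) → (P0=4, P1=4, P2=2, P3=4, P4=5, P5=6, P6=2, P7=1)
step 5: fire β:  (P0=4, P1=4, P2=2, P3=4, P4=5, P5=6, P6=2, P7=1) → (P0=4, P1=4, P2=3, P3=4, P4=5, P5=9, P6=2, P7=1)
step 6: fire α:  (P0=4, P1=4, P2=3, P3=4, P4=5, P5=9, P6=2, P7=1) → (P0=2, P1=4, P2=2, P3=4, P4=8, P5=7, P6=2, P7=4)
step 7: fire α:  (P0=2, P1=4, P2=2, P3=4, P4=8, P5=7, P6=2, P7=4) → (P0=0, P1=4, P2=1, P3=4, P4=11, P5=5, P6=2, P7=7)
step 8: fire β:  (P0=0, P1=4, P2=1, P3=4, P4=11, P5=5, P6=2, P7=7) → (P0=0, P1=4, P2=2, P3=4, P4=11, P5=8, P6=2, P7=7)

(P0=0, P1=4, P2=2, P3=4, P4=11, P5=8, P6=2, P7=7)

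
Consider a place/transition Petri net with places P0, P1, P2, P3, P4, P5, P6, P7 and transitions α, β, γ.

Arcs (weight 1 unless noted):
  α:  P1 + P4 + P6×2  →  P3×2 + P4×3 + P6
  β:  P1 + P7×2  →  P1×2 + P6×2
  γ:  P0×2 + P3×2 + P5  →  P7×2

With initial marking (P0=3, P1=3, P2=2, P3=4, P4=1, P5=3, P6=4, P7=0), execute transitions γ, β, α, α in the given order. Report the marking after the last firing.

step 1: fire γ:  (P0=3, P1=3, P2=2, P3=4, P4=1, P5=3, P6=4, P7=0) → (P0=1, P1=3, P2=2, P3=2, P4=1, P5=2, P6=4, P7=2)
step 2: fire β:  (P0=1, P1=3, P2=2, P3=2, P4=1, P5=2, P6=4, P7=2) → (P0=1, P1=4, P2=2, P3=2, P4=1, P5=2, P6=6, P7=0)
step 3: fire α:  (P0=1, P1=4, P2=2, P3=2, P4=1, P5=2, P6=6, P7=0) → (P0=1, P1=3, P2=2, P3=4, P4=3, P5=2, P6=5, P7=0)
step 4: fire α:  (P0=1, P1=3, P2=2, P3=4, P4=3, P5=2, P6=5, P7=0) → (P0=1, P1=2, P2=2, P3=6, P4=5, P5=2, P6=4, P7=0)

(P0=1, P1=2, P2=2, P3=6, P4=5, P5=2, P6=4, P7=0)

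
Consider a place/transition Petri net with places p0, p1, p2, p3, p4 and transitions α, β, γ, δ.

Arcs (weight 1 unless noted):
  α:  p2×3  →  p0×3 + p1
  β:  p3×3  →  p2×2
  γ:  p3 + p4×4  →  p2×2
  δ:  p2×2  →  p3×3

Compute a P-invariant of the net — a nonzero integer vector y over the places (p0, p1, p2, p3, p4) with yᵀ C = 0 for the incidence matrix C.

Incidence matrix C (rows=places, cols=transitions):
        α    β    γ    δ
   p0   3    0    0    0
   p1   1    0    0    0
   p2  -3    2    2   -2
   p3   0   -3   -1    3
   p4   0    0   -4    0

Candidate y = [1, -3, 0, 0, 0]; check y·C column-wise:
  col α: 1·3 + -3·1 + 0·-3 = 0
  col β: 1·0 + -3·0 + 0·2 + 0·-3 = 0
  col γ: 1·0 + -3·0 + 0·2 + 0·-1 + 0·-4 = 0
  col δ: 1·0 + -3·0 + 0·-2 + 0·3 = 0

y = (p0:1, p1:-3, p2:0, p3:0, p4:0)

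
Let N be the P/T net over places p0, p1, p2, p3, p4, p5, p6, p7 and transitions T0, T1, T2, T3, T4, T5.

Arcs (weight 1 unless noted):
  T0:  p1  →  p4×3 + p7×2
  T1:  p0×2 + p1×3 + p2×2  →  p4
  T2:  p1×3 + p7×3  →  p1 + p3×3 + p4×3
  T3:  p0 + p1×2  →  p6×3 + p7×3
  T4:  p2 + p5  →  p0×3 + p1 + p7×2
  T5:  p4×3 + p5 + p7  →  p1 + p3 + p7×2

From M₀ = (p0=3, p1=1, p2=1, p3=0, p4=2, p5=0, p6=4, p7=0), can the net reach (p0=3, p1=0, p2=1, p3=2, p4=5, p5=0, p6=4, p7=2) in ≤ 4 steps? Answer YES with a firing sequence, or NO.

NO — not reachable within 4 firings

depth 0: 1 marking
depth 1: 2 markings reached so far
depth 2: 2 markings reached so far
(frontier empty at depth 2; search complete)
target is not among the 2 markings reachable within 4 steps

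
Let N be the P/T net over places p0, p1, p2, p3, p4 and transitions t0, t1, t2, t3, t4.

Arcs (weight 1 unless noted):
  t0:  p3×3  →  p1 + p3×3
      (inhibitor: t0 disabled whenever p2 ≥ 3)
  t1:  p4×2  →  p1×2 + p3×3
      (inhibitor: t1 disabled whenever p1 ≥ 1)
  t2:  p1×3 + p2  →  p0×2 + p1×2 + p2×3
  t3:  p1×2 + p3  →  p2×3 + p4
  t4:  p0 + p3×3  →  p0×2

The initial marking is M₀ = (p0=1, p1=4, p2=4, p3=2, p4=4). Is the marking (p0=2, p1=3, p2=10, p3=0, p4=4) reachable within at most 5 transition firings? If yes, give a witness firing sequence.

depth 0: 1 marking
depth 1: 3 markings reached so far
depth 2: 6 markings reached so far
depth 3: 8 markings reached so far
depth 4: 11 markings reached so far
depth 5: 14 markings reached so far
target is not among the 14 markings reachable within 5 steps

NO — not reachable within 5 firings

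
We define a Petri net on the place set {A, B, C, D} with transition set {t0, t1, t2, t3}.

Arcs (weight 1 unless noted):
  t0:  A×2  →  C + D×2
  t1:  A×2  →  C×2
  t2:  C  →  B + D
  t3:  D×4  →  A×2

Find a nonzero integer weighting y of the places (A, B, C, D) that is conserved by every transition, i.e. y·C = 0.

Incidence matrix C (rows=places, cols=transitions):
       t0   t1   t2   t3
    A  -2   -2    0    2
    B   0    0    1    0
    C   1    2   -1    0
    D   2    0    1   -4

Candidate y = [2, 1, 2, 1]; check y·C column-wise:
  col t0: 2·-2 + 1·0 + 2·1 + 1·2 = 0
  col t1: 2·-2 + 1·0 + 2·2 + 1·0 = 0
  col t2: 2·0 + 1·1 + 2·-1 + 1·1 = 0
  col t3: 2·2 + 1·0 + 2·0 + 1·-4 = 0

y = (A:2, B:1, C:2, D:1)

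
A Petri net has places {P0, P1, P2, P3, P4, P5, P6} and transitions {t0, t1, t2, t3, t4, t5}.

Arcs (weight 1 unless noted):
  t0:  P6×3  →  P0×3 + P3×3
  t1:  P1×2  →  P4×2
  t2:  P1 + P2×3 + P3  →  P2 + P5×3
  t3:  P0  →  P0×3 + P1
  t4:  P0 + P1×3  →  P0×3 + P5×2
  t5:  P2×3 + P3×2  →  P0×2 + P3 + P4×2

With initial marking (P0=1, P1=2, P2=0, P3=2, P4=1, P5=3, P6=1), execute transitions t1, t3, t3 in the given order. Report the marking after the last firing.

(P0=5, P1=2, P2=0, P3=2, P4=3, P5=3, P6=1)

step 1: fire t1:  (P0=1, P1=2, P2=0, P3=2, P4=1, P5=3, P6=1) → (P0=1, P1=0, P2=0, P3=2, P4=3, P5=3, P6=1)
step 2: fire t3:  (P0=1, P1=0, P2=0, P3=2, P4=3, P5=3, P6=1) → (P0=3, P1=1, P2=0, P3=2, P4=3, P5=3, P6=1)
step 3: fire t3:  (P0=3, P1=1, P2=0, P3=2, P4=3, P5=3, P6=1) → (P0=5, P1=2, P2=0, P3=2, P4=3, P5=3, P6=1)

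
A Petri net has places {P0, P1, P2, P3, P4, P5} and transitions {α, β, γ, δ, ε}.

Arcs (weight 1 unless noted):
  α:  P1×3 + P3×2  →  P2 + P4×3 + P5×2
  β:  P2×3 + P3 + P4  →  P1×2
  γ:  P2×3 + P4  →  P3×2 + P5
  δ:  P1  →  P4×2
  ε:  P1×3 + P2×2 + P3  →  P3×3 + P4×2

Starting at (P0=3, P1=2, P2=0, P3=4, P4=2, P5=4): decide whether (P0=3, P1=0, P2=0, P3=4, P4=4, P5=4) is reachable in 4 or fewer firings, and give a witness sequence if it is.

NO — not reachable within 4 firings

depth 0: 1 marking
depth 1: 2 markings reached so far
depth 2: 3 markings reached so far
depth 3: 3 markings reached so far
(frontier empty at depth 3; search complete)
target is not among the 3 markings reachable within 4 steps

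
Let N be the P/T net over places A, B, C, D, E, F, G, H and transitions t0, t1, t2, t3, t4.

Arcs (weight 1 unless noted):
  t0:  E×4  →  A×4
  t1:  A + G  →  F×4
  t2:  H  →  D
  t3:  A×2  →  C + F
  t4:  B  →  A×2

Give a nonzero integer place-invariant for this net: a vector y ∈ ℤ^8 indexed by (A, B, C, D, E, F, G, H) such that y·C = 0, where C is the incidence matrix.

Incidence matrix C (rows=places, cols=transitions):
       t0   t1   t2   t3   t4
    A   4   -1    0   -2    2
    B   0    0    0    0   -1
    C   0    0    0    1    0
    D   0    0    1    0    0
    E  -4    0    0    0    0
    F   0    4    0    1    0
    G   0   -1    0    0    0
    H   0    0   -1    0    0

Candidate y = [4, 8, 7, 0, 4, 1, 0, 0]; check y·C column-wise:
  col t0: 4·4 + 8·0 + 7·0 + 4·-4 + 1·0 = 0
  col t1: 4·-1 + 8·0 + 7·0 + 4·0 + 1·4 + 0·-1 = 0
  col t2: 4·0 + 8·0 + 7·0 + 0·1 + 4·0 + 1·0 + 0·-1 = 0
  col t3: 4·-2 + 8·0 + 7·1 + 4·0 + 1·1 = 0
  col t4: 4·2 + 8·-1 + 7·0 + 4·0 + 1·0 = 0

y = (A:4, B:8, C:7, D:0, E:4, F:1, G:0, H:0)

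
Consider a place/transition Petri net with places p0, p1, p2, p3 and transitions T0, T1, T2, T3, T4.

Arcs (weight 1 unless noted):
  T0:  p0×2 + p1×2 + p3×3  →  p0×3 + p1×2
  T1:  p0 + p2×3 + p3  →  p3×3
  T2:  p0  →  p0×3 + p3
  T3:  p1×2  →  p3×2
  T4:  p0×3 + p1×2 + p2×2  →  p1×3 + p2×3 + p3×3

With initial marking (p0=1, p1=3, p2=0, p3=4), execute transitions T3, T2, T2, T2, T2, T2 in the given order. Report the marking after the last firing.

(p0=11, p1=1, p2=0, p3=11)

step 1: fire T3:  (p0=1, p1=3, p2=0, p3=4) → (p0=1, p1=1, p2=0, p3=6)
step 2: fire T2:  (p0=1, p1=1, p2=0, p3=6) → (p0=3, p1=1, p2=0, p3=7)
step 3: fire T2:  (p0=3, p1=1, p2=0, p3=7) → (p0=5, p1=1, p2=0, p3=8)
step 4: fire T2:  (p0=5, p1=1, p2=0, p3=8) → (p0=7, p1=1, p2=0, p3=9)
step 5: fire T2:  (p0=7, p1=1, p2=0, p3=9) → (p0=9, p1=1, p2=0, p3=10)
step 6: fire T2:  (p0=9, p1=1, p2=0, p3=10) → (p0=11, p1=1, p2=0, p3=11)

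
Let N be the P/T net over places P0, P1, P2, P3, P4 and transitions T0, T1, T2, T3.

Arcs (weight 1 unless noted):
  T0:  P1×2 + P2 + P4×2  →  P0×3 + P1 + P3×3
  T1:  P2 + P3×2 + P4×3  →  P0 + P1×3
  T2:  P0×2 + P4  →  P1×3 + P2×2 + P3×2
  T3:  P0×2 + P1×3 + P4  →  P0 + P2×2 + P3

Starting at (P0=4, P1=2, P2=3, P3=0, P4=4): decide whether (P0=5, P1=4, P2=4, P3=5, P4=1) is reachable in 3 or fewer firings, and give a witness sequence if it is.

YES — reachable via ⟨T0, T2⟩ (2 firings)

step 1: fire T0:  (P0=4, P1=2, P2=3, P3=0, P4=4) → (P0=7, P1=1, P2=2, P3=3, P4=2)
step 2: fire T2:  (P0=7, P1=1, P2=2, P3=3, P4=2) → (P0=5, P1=4, P2=4, P3=5, P4=1)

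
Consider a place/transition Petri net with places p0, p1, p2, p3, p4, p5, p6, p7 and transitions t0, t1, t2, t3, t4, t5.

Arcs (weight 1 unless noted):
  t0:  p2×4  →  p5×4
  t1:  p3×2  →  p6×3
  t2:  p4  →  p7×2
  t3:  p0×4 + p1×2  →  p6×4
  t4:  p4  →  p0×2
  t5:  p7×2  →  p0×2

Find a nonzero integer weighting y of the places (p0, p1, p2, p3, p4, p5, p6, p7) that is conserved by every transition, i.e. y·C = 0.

Incidence matrix C (rows=places, cols=transitions):
       t0   t1   t2   t3   t4   t5
   p0   0    0    0   -4    2    2
   p1   0    0    0   -2    0    0
   p2  -4    0    0    0    0    0
   p3   0   -2    0    0    0    0
   p4   0    0   -1    0   -1    0
   p5   4    0    0    0    0    0
   p6   0    3    0    4    0    0
   p7   0    0    2    0    0   -2

Candidate y = [0, 0, 1, 0, 0, 1, 0, 0]; check y·C column-wise:
  col t0: 1·-4 + 1·4 = 0
  col t1: 1·0 + 0·-2 + 1·0 + 0·3 = 0
  col t2: 1·0 + 0·-1 + 1·0 + 0·2 = 0
  col t3: 0·-4 + 0·-2 + 1·0 + 1·0 + 0·4 = 0
  col t4: 0·2 + 1·0 + 0·-1 + 1·0 = 0
  col t5: 0·2 + 1·0 + 1·0 + 0·-2 = 0

y = (p0:0, p1:0, p2:1, p3:0, p4:0, p5:1, p6:0, p7:0)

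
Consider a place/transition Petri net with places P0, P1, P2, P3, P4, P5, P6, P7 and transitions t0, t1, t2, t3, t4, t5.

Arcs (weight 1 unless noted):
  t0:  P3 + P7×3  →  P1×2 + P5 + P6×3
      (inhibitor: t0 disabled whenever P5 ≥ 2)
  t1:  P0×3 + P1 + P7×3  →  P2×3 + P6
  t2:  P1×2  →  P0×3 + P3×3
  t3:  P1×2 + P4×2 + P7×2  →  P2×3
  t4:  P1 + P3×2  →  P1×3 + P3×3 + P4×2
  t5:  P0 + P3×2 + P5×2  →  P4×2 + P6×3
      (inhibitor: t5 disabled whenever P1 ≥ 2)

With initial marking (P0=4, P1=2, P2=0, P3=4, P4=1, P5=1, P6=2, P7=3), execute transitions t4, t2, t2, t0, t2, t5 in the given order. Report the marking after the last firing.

step 1: fire t4:  (P0=4, P1=2, P2=0, P3=4, P4=1, P5=1, P6=2, P7=3) → (P0=4, P1=4, P2=0, P3=5, P4=3, P5=1, P6=2, P7=3)
step 2: fire t2:  (P0=4, P1=4, P2=0, P3=5, P4=3, P5=1, P6=2, P7=3) → (P0=7, P1=2, P2=0, P3=8, P4=3, P5=1, P6=2, P7=3)
step 3: fire t2:  (P0=7, P1=2, P2=0, P3=8, P4=3, P5=1, P6=2, P7=3) → (P0=10, P1=0, P2=0, P3=11, P4=3, P5=1, P6=2, P7=3)
step 4: fire t0:  (P0=10, P1=0, P2=0, P3=11, P4=3, P5=1, P6=2, P7=3) → (P0=10, P1=2, P2=0, P3=10, P4=3, P5=2, P6=5, P7=0)
step 5: fire t2:  (P0=10, P1=2, P2=0, P3=10, P4=3, P5=2, P6=5, P7=0) → (P0=13, P1=0, P2=0, P3=13, P4=3, P5=2, P6=5, P7=0)
step 6: fire t5:  (P0=13, P1=0, P2=0, P3=13, P4=3, P5=2, P6=5, P7=0) → (P0=12, P1=0, P2=0, P3=11, P4=5, P5=0, P6=8, P7=0)

(P0=12, P1=0, P2=0, P3=11, P4=5, P5=0, P6=8, P7=0)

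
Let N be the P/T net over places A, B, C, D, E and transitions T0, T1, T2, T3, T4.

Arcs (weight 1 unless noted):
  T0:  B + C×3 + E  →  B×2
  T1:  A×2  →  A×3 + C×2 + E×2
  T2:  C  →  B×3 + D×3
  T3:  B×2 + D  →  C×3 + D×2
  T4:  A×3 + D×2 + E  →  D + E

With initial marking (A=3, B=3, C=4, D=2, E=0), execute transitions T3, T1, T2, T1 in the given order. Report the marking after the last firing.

(A=5, B=4, C=10, D=6, E=4)

step 1: fire T3:  (A=3, B=3, C=4, D=2, E=0) → (A=3, B=1, C=7, D=3, E=0)
step 2: fire T1:  (A=3, B=1, C=7, D=3, E=0) → (A=4, B=1, C=9, D=3, E=2)
step 3: fire T2:  (A=4, B=1, C=9, D=3, E=2) → (A=4, B=4, C=8, D=6, E=2)
step 4: fire T1:  (A=4, B=4, C=8, D=6, E=2) → (A=5, B=4, C=10, D=6, E=4)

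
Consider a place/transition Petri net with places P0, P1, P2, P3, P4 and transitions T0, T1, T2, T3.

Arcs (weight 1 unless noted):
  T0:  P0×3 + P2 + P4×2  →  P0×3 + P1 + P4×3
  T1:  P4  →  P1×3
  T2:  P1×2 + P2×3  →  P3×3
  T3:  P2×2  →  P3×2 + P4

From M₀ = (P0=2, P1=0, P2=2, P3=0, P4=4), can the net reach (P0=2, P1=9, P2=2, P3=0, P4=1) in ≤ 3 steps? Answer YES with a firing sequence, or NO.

YES — reachable via ⟨T1, T1, T1⟩ (3 firings)

step 1: fire T1:  (P0=2, P1=0, P2=2, P3=0, P4=4) → (P0=2, P1=3, P2=2, P3=0, P4=3)
step 2: fire T1:  (P0=2, P1=3, P2=2, P3=0, P4=3) → (P0=2, P1=6, P2=2, P3=0, P4=2)
step 3: fire T1:  (P0=2, P1=6, P2=2, P3=0, P4=2) → (P0=2, P1=9, P2=2, P3=0, P4=1)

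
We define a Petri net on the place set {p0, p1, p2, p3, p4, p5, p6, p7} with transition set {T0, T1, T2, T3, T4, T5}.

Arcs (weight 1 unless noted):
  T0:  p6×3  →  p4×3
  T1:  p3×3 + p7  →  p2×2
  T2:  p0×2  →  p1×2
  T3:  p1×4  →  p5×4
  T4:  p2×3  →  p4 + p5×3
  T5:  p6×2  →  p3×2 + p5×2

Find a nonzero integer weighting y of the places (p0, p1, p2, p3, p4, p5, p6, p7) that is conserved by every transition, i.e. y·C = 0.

Incidence matrix C (rows=places, cols=transitions):
       T0   T1   T2   T3   T4   T5
   p0   0    0   -2    0    0    0
   p1   0    0    2   -4    0    0
   p2   0    2    0    0   -3    0
   p3   0   -3    0    0    0    2
   p4   3    0    0    0    1    0
   p5   0    0    0    4    3    2
   p6  -3    0    0    0    0   -2
   p7   0   -1    0    0    0    0

Candidate y = [7, 7, 12, 8, 15, 7, 15, 0]; check y·C column-wise:
  col T0: 7·0 + 7·0 + 12·0 + 8·0 + 15·3 + 7·0 + 15·-3 = 0
  col T1: 7·0 + 7·0 + 12·2 + 8·-3 + 15·0 + 7·0 + 15·0 + 0·-1 = 0
  col T2: 7·-2 + 7·2 + 12·0 + 8·0 + 15·0 + 7·0 + 15·0 = 0
  col T3: 7·0 + 7·-4 + 12·0 + 8·0 + 15·0 + 7·4 + 15·0 = 0
  col T4: 7·0 + 7·0 + 12·-3 + 8·0 + 15·1 + 7·3 + 15·0 = 0
  col T5: 7·0 + 7·0 + 12·0 + 8·2 + 15·0 + 7·2 + 15·-2 = 0

y = (p0:7, p1:7, p2:12, p3:8, p4:15, p5:7, p6:15, p7:0)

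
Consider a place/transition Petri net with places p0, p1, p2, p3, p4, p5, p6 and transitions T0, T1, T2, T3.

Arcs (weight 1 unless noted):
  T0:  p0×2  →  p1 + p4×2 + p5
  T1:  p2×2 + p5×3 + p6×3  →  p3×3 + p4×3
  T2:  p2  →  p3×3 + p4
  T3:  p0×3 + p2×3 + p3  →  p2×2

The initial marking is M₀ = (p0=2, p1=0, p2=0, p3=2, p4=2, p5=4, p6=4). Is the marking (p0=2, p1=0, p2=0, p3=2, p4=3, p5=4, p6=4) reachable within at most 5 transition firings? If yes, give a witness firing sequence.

depth 0: 1 marking
depth 1: 2 markings reached so far
depth 2: 2 markings reached so far
(frontier empty at depth 2; search complete)
target is not among the 2 markings reachable within 5 steps

NO — not reachable within 5 firings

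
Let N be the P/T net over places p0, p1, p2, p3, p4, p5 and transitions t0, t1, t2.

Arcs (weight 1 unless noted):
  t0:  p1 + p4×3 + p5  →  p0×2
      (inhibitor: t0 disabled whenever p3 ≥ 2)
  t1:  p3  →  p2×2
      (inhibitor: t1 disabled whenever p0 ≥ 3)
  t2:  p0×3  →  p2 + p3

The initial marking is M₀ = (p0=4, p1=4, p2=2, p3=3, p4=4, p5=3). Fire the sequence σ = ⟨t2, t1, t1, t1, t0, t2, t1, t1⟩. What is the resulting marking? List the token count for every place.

(p0=0, p1=3, p2=14, p3=0, p4=1, p5=2)

step 1: fire t2:  (p0=4, p1=4, p2=2, p3=3, p4=4, p5=3) → (p0=1, p1=4, p2=3, p3=4, p4=4, p5=3)
step 2: fire t1:  (p0=1, p1=4, p2=3, p3=4, p4=4, p5=3) → (p0=1, p1=4, p2=5, p3=3, p4=4, p5=3)
step 3: fire t1:  (p0=1, p1=4, p2=5, p3=3, p4=4, p5=3) → (p0=1, p1=4, p2=7, p3=2, p4=4, p5=3)
step 4: fire t1:  (p0=1, p1=4, p2=7, p3=2, p4=4, p5=3) → (p0=1, p1=4, p2=9, p3=1, p4=4, p5=3)
step 5: fire t0:  (p0=1, p1=4, p2=9, p3=1, p4=4, p5=3) → (p0=3, p1=3, p2=9, p3=1, p4=1, p5=2)
step 6: fire t2:  (p0=3, p1=3, p2=9, p3=1, p4=1, p5=2) → (p0=0, p1=3, p2=10, p3=2, p4=1, p5=2)
step 7: fire t1:  (p0=0, p1=3, p2=10, p3=2, p4=1, p5=2) → (p0=0, p1=3, p2=12, p3=1, p4=1, p5=2)
step 8: fire t1:  (p0=0, p1=3, p2=12, p3=1, p4=1, p5=2) → (p0=0, p1=3, p2=14, p3=0, p4=1, p5=2)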